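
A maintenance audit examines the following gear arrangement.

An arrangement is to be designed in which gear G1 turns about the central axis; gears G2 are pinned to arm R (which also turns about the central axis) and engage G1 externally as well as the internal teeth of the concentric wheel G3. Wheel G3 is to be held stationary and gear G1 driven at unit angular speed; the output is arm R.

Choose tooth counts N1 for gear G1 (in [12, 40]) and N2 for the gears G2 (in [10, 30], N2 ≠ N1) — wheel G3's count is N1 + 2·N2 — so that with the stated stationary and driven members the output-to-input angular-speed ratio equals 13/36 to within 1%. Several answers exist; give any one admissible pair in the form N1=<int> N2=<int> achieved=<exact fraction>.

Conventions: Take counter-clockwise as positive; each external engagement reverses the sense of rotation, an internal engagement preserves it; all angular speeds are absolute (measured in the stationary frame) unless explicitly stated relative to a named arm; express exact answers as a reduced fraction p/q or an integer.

design class (target 13/36): planetary set
Willis with ω_ring = 0: ω_arm/ω_sun = N1/(N1+N3); set equal to 13/36  ⇒  N3/N1 = 1/(13/36) − 1 = 23/13
N3 = N1 + 2·N2  ⇒  N2/N1 = (N3/N1 − 1)/2 = (23/13 − 1)/2 = 5/13
smallest multiple with N1 ≥ 12 and N2 ≥ 10: k = 2  ⇒  N1 = 2·13 = 26, N2 = 2·5 = 10 (N1 ≤ 40, N2 ≤ 30, N2 ≠ N1 ✓), N3 = 26 + 2·10 = 46
check: N1/(N1+N3) with N1 = 26, N3 = 46 gives 13/36; |achieved − target| = 0 ≤ 13/3600 ✓

N1=26 N2=10 achieved=13/36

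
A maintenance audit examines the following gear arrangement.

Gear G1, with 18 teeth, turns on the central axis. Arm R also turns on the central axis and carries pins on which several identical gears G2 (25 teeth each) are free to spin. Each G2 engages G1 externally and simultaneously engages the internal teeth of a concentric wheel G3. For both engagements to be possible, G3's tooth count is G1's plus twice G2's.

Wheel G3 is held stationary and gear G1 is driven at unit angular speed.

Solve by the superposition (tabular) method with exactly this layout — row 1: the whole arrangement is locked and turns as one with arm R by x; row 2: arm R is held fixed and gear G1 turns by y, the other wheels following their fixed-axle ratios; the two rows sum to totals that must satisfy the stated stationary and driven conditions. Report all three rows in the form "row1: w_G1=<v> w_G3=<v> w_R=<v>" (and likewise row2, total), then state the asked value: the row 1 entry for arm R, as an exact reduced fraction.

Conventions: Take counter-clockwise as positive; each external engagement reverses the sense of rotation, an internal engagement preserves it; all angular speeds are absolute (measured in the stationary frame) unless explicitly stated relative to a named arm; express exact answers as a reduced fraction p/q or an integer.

row1: w_G1=9/43 w_G3=9/43 w_R=9/43
row2: w_G1=34/43 w_G3=-9/43 w_R=0
total: w_G1=1 w_G3=0 w_R=9/43
asked value: 9/43

topology: planetary set — G1 18T / G2 25T / G3 68T, arm = carrier (Willis)
row 1: whole set turns with the arm by x
superposition row 2 [arm held]: sun y, ring −(18/68)·y, arm 0
boundary: total ω_ring = x − (18/68)·y = 0 and total ω_sun = x + y = 1  ⇒  y = 34/43, x = 9/43
row 2 ring = −(18/68)·34/43 = -9/43
totals (row 1 + row 2): sun 9/43 + 34/43 = 1, ring 9/43 + (-9/43) = 0, arm 9/43 + 0 = 9/43
asked cell (row1, arm) = 9/43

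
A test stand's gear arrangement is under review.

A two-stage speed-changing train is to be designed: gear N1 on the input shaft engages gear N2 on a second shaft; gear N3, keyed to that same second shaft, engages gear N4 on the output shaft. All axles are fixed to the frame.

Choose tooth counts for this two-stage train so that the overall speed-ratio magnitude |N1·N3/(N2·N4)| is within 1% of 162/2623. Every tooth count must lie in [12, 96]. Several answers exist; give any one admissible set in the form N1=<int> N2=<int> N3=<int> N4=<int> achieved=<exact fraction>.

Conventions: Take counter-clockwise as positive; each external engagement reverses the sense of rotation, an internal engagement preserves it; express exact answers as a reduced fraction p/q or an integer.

N1=12 N2=61 N3=27 N4=86 achieved=162/2623

topology: fixed-axis compound train — 2 stages, target 162/2623
target = 162/2623 in lowest terms: an exact hit needs N1·N3 = k·162 and N2·N4 = k·2623 for one integer k, every count in [12, 96]; additionally prefer no 1:1 stage (N1 ≠ N2, N3 ≠ N4)
k = 1: no 1:1-free in-range split of k·162 and k·2623 into factor pairs; take k = 2
k = 2: N1·N3 = 324 = 12·27, N2·N4 = 5246 = 61·86
achieved = 12·27/(61·86) = 162/2623; |achieved − target| = 0 ≤ 81/131150 ✓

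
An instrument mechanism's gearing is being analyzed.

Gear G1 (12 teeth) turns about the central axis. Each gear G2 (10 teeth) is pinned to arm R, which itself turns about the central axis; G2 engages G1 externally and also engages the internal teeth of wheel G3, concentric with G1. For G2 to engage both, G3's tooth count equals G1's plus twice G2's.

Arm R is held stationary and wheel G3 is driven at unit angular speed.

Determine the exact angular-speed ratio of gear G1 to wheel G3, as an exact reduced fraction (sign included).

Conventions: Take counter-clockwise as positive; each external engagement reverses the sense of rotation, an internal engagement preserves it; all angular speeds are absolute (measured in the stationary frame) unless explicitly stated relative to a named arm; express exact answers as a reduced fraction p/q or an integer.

-8/3

class = planetary set [G3 = 12+2·10 = 32; Willis about the carrier]
ring teeth: 12 + 2·10 = 32
12(ω_sun−ω_arm) = −32(ω_ring−ω_arm),  ω_arm = 0, ω_ring = 1
ω_sun = 0 − (32/12)(1−0) = -8/3
ω_out/ω_in = -8/3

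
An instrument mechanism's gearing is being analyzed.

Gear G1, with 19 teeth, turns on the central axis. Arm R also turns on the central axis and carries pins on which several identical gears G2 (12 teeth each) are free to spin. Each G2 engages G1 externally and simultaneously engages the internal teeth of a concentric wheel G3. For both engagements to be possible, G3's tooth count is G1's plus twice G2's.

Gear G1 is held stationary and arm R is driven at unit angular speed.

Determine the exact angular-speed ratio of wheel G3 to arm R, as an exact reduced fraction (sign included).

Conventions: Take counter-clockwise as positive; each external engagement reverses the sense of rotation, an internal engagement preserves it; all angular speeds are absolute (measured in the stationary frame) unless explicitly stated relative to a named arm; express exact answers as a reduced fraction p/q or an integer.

62/43

class = planetary set [G3 = 19+2·12 = 43; Willis about the carrier]
ring teeth: 19 + 2·12 = 43
19(ω_sun−ω_arm) = −43(ω_ring−ω_arm),  ω_sun = 0, ω_arm = 1
ω_ring = 1 − (19/43)(0−1) = 62/43
ω_out/ω_in = 62/43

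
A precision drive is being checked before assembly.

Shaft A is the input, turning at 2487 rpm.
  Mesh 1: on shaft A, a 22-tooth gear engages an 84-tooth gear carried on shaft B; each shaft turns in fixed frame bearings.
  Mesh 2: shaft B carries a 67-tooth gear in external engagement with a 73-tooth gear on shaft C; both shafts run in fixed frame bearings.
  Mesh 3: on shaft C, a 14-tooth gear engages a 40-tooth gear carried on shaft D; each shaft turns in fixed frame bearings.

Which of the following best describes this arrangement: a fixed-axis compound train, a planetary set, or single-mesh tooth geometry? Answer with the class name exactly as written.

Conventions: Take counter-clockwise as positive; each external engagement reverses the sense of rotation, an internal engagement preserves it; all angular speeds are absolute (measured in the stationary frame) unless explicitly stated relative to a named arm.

fixed-axis compound train

recognized (4 fixed axles, 3 meshes): fixed-axis compound train
classification: fixed-axis compound train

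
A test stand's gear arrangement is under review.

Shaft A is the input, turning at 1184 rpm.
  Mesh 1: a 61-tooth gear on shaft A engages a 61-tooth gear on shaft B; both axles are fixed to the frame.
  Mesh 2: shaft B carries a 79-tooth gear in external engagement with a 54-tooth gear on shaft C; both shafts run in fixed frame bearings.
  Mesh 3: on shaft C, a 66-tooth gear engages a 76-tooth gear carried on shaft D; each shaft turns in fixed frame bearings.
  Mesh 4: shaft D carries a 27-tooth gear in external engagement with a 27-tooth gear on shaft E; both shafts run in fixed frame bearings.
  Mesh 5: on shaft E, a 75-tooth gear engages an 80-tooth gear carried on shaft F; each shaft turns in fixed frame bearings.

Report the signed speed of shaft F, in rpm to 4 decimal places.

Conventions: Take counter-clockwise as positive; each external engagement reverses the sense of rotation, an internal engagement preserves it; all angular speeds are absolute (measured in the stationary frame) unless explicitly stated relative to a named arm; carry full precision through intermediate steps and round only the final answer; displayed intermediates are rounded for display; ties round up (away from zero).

5-mesh fixed-axis compound train (all bearings frame-fixed)
mesh 1 [61T→61T]: ω = 1184.0000×61/61 = 1184.0000 rpm, sense flips to −
mesh 2 [79T→54T]: ω = 1184.0000×79/54 = 1732.1481 rpm, sense flips to +
mesh 3 [66T→76T]: ω = 1732.1481×66/76 = 1504.2339 rpm, sense flips to −
mesh 4 [27T→27T]: ω = 1504.2339×27/27 = 1504.2339 rpm, sense flips to +
mesh 5 [75T→80T]: ω = 1504.2339×75/80 = 1410.2193 rpm, sense flips to −
signed output speed = -1410.2193 rpm

-1410.2193 rpm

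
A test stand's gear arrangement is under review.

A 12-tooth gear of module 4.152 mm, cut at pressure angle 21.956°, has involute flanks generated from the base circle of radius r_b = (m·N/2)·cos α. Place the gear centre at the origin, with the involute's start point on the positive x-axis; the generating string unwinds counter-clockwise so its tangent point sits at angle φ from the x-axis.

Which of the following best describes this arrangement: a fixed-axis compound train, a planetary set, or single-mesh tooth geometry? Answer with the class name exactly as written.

single-mesh tooth geometry

topology: single-mesh involute geometry — m = 4.152, N = 12
classification: single-mesh tooth geometry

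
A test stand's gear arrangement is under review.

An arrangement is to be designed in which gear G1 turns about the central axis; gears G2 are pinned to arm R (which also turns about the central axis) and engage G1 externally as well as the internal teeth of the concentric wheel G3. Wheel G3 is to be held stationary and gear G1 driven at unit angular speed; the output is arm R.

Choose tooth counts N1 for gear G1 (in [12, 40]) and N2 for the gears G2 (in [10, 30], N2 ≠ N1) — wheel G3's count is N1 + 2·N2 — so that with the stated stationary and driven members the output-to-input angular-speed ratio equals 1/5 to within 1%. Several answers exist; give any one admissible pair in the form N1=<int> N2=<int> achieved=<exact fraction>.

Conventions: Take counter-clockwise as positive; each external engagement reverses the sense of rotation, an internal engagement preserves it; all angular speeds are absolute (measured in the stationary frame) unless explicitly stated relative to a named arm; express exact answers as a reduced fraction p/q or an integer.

class = planetary set [ratio 1/5 wanted; Willis about the carrier]
Willis with ω_ring = 0: ω_arm/ω_sun = N1/(N1+N3); set equal to 1/5  ⇒  N3/N1 = 1/(1/5) − 1 = 4
N3 = N1 + 2·N2  ⇒  N2/N1 = (N3/N1 − 1)/2 = (4 − 1)/2 = 3/2
smallest multiple with N1 ≥ 12 and N2 ≥ 10: k = 6  ⇒  N1 = 6·2 = 12, N2 = 6·3 = 18 (N1 ≤ 40, N2 ≤ 30, N2 ≠ N1 ✓), N3 = 12 + 2·18 = 48
check: N1/(N1+N3) with N1 = 12, N3 = 48 gives 1/5; |achieved − target| = 0 ≤ 1/500 ✓

N1=12 N2=18 achieved=1/5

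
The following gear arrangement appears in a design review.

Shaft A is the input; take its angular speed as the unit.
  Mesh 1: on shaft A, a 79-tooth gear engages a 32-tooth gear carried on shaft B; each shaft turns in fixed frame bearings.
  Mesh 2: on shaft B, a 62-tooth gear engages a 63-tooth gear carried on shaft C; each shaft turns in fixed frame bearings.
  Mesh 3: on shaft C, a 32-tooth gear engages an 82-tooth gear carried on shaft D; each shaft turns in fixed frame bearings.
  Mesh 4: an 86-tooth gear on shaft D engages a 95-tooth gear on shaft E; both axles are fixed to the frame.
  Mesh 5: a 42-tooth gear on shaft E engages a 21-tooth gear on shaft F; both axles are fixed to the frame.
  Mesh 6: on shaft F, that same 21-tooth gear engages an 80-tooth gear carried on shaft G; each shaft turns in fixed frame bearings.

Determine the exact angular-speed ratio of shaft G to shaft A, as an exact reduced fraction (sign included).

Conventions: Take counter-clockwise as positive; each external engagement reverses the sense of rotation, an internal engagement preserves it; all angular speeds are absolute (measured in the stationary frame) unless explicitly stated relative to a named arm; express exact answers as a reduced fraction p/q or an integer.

105307/233700

class = fixed-axis compound train [6 meshes; 6 ratios multiply, 6 sense flips]
mesh 1 [79T→32T]: running ratio 79/32, sense −
mesh 2 [62T→63T]: running ratio 2449/1008, sense +
mesh 3 [32T→82T]: running ratio 2449/2583, sense −
mesh 4 [86T→95T]: running ratio 210614/245385, sense +
mesh 5 [42T→21T]: running ratio 421228/245385, sense −
mesh 6 [21T→80T]: running ratio 105307/233700, sense +
ω_out/ω_in = 105307/233700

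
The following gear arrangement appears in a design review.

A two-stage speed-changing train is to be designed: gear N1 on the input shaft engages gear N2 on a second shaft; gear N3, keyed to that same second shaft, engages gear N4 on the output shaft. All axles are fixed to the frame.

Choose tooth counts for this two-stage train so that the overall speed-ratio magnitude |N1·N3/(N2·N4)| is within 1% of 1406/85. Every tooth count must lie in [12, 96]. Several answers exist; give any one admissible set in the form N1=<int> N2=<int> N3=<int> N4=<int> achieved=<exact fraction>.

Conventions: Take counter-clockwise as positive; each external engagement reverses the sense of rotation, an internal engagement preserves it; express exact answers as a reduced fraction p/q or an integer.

design class (target 1406/85): fixed-axis compound train
target = 1406/85 in lowest terms: an exact hit needs N1·N3 = k·1406 and N2·N4 = k·85 for one integer k, every count in [12, 96]; additionally prefer no 1:1 stage (N1 ≠ N2, N3 ≠ N4)
k = 1…2: no 1:1-free in-range split of k·1406 and k·85 into factor pairs; take k = 3
k = 3: N1·N3 = 4218 = 57·74, N2·N4 = 255 = 15·17
achieved = 57·74/(15·17) = 1406/85; |achieved − target| = 0 ≤ 703/4250 ✓

N1=57 N2=15 N3=74 N4=17 achieved=1406/85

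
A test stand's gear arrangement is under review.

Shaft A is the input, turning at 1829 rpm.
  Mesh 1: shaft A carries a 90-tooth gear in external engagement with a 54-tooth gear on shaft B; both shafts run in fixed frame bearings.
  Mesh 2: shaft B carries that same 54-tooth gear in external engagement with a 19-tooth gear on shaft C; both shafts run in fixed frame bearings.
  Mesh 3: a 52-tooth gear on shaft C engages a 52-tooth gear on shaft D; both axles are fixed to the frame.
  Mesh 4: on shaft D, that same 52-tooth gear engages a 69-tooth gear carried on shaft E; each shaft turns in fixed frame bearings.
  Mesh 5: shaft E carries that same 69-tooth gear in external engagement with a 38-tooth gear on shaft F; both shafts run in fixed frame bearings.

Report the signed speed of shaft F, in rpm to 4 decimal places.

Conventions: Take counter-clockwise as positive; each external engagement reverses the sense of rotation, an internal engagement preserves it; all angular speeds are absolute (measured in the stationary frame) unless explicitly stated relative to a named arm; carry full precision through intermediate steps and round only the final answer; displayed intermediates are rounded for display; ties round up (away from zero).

-11855.5679 rpm

class = fixed-axis compound train [5 meshes; 5 ratios multiply, 5 sense flips]
mesh 1 [90T→54T]: ω = 1829.0000×90/54 = 3048.3333 rpm, sense flips to −
mesh 2 [54T→19T]: ω = 3048.3333×54/19 = 8663.6842 rpm, sense flips to +
mesh 3 [52T→52T]: ω = 8663.6842×52/52 = 8663.6842 rpm, sense flips to −
mesh 4 [52T→69T]: ω = 8663.6842×52/69 = 6529.1533 rpm, sense flips to +
mesh 5 [69T→38T]: ω = 6529.1533×69/38 = 11855.5679 rpm, sense flips to −
signed output speed = -11855.5679 rpm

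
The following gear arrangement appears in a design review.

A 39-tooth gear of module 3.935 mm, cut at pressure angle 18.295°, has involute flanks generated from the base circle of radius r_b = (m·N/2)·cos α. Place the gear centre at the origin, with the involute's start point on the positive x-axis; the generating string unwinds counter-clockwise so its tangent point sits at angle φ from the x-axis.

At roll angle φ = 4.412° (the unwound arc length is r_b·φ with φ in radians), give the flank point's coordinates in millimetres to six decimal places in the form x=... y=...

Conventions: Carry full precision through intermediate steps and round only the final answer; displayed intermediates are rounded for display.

single-mesh involute tooth geometry (39T wheel at module 3.935)
pitch radius r_p = m·N/2 = 3.935·39/2 = 76.732500
base radius r_b = r_p·cos α = 76.732500·cos 18.295° = 72.853893
roll angle φ = 4.412° = 0.07700393 rad
x = r_b·(cos φ + φ·sin φ) = 73.069570
y = r_b·(sin φ − φ·cos φ) = 0.011082

x=73.069570 y=0.011082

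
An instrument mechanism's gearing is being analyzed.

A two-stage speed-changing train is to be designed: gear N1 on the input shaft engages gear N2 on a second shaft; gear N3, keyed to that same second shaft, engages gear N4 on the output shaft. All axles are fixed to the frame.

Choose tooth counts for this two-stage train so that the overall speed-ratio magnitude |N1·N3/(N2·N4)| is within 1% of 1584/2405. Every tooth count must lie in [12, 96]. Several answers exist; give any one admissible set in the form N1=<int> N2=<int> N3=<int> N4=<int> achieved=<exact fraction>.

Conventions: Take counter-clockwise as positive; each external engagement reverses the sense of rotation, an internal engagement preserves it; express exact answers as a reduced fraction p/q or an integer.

2-stage fixed-axis compound train for ratio 1584/2405
target = 1584/2405 in lowest terms: an exact hit needs N1·N3 = k·1584 and N2·N4 = k·2405 for one integer k, every count in [12, 96]; additionally prefer no 1:1 stage (N1 ≠ N2, N3 ≠ N4)
k = 1: N1·N3 = 1584 = 18·88, N2·N4 = 2405 = 37·65
achieved = 18·88/(37·65) = 1584/2405; |achieved − target| = 0 ≤ 396/60125 ✓

N1=18 N2=37 N3=88 N4=65 achieved=1584/2405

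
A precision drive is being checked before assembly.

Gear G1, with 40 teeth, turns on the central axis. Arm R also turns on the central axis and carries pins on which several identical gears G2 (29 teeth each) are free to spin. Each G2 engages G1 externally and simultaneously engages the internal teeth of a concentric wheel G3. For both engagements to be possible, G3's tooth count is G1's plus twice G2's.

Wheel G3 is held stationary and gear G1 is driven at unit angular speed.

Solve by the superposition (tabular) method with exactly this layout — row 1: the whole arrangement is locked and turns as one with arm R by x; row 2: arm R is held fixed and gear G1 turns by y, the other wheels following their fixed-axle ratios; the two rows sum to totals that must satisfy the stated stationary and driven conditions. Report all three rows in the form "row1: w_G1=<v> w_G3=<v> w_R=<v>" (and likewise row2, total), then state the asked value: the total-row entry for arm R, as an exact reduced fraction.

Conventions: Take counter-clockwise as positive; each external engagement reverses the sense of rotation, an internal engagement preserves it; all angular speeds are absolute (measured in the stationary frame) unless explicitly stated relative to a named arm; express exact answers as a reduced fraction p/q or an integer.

row1: w_G1=20/69 w_G3=20/69 w_R=20/69
row2: w_G1=49/69 w_G3=-20/69 w_R=0
total: w_G1=1 w_G3=0 w_R=20/69
asked value: 20/69

planetary set (40T centre, 29T on arm, 98T internal) — Willis relation
row 1 — lock + rotate with arm: ω_sun = ω_ring = ω_arm = x
row 2: sun turns y, ring = −(40/98)·y, arm 0
boundary: total ω_ring = x − (40/98)·y = 0 and total ω_sun = x + y = 1  ⇒  y = 49/69, x = 20/69
row 2 ring = −(40/98)·49/69 = -20/69
totals (row 1 + row 2): sun 20/69 + 49/69 = 1, ring 20/69 + (-20/69) = 0, arm 20/69 + 0 = 20/69
asked cell (total, arm) = 20/69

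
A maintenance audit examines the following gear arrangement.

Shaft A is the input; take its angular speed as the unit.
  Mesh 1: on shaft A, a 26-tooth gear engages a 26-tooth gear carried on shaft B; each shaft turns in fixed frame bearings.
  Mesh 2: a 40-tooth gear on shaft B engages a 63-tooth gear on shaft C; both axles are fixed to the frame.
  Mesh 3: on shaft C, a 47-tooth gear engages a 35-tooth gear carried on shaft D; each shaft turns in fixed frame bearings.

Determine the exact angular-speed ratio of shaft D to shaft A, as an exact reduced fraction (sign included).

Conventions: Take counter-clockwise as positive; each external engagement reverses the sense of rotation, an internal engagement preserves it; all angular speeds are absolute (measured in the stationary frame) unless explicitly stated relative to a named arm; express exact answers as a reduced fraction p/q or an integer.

class = fixed-axis compound train [3 meshes; 3 ratios multiply, 3 sense flips]
mesh 1 [26T→26T]: running ratio 1, sense −
mesh 2 [40T→63T]: running ratio 40/63, sense +
mesh 3 [47T→35T]: running ratio 376/441, sense −
ω_out/ω_in = -376/441

-376/441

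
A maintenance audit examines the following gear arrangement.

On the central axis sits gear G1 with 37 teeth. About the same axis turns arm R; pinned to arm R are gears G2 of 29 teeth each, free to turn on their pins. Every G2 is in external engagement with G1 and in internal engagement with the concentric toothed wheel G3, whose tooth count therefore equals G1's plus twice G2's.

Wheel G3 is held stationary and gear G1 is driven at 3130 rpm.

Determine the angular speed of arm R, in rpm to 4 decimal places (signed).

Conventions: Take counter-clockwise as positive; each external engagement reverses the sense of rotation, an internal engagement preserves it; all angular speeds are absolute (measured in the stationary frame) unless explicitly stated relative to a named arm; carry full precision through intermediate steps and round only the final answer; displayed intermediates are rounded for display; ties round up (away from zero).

recognized (axles ride arm R): planetary set, 37/29/95 teeth
normalise by the input: solve with ω_sun = 1, then scale by 3130 rpm
ring teeth: 37 + 2·29 = 95
37(ω_sun−ω_arm) = −95(ω_ring−ω_arm),  ω_ring = 0, ω_sun = 1
37(1−ω_arm) = −95(0−ω_arm)  ⇒  132·ω_arm = 37  ⇒  ω_arm = 37/132
scale: ω_arm = 37/132 × 3130 rpm = +877.3485 rpm

+877.3485 rpm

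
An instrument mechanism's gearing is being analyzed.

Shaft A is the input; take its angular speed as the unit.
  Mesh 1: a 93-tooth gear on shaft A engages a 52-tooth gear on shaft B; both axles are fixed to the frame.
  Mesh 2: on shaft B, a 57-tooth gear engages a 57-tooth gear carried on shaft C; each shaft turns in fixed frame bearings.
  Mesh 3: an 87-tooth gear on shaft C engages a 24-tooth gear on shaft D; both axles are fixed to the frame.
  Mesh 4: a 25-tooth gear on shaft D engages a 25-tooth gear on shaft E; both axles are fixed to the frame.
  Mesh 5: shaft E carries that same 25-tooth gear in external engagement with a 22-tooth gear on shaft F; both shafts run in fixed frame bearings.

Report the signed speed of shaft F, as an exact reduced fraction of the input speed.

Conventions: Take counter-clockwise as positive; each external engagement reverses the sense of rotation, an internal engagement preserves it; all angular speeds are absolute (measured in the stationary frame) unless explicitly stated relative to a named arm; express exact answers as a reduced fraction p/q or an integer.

5-mesh fixed-axis compound train (all bearings frame-fixed)
mesh 1 [93T→52T]: |ω|/ω_in = 1×93/52 = 93/52, sense flips to −
mesh 2 [57T→57T]: |ω|/ω_in = (93/52)×57/57 = 93/52, sense flips to +
mesh 3 [87T→24T]: |ω|/ω_in = (93/52)×87/24 = 2697/416, sense flips to −
mesh 4 [25T→25T]: |ω|/ω_in = (2697/416)×25/25 = 2697/416, sense flips to +
mesh 5 [25T→22T]: |ω|/ω_in = (2697/416)×25/22 = 67425/9152, sense flips to −
signed output speed (× input speed) = -67425/9152

-67425/9152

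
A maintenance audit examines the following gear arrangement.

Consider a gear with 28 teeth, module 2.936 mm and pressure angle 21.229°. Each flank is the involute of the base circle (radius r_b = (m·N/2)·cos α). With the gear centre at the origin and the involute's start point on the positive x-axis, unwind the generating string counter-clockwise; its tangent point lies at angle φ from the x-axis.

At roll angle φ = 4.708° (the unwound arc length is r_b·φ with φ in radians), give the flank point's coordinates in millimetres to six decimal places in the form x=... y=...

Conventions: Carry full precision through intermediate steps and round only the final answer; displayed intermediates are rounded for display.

topology: single-mesh involute geometry — m = 2.936, N = 28
pitch radius r_p = m·N/2 = 2.936·28/2 = 41.104000
base radius r_b = r_p·cos α = 41.104000·cos 21.229° = 38.314709
roll angle φ = 4.708° = 0.08217010 rad
x = r_b·(cos φ + φ·sin φ) = 38.443840
y = r_b·(sin φ − φ·cos φ) = 0.007081

x=38.443840 y=0.007081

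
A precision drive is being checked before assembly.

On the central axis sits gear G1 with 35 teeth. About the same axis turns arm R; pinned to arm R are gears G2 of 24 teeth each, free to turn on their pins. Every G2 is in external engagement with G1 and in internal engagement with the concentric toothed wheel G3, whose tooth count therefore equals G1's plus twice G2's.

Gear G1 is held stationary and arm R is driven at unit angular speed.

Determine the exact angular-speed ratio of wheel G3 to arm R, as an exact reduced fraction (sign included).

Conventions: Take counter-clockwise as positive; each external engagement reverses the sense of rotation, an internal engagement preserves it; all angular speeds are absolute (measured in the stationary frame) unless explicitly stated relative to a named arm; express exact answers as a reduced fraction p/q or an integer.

118/83

topology: planetary set — G1 35T / G2 24T / G3 83T, arm = carrier (Willis)
ring teeth: 35 + 2·24 = 83
35(ω_sun−ω_arm) = −83(ω_ring−ω_arm),  ω_sun = 0, ω_arm = 1
ω_ring = 1 − (35/83)(0−1) = 118/83
ω_out/ω_in = 118/83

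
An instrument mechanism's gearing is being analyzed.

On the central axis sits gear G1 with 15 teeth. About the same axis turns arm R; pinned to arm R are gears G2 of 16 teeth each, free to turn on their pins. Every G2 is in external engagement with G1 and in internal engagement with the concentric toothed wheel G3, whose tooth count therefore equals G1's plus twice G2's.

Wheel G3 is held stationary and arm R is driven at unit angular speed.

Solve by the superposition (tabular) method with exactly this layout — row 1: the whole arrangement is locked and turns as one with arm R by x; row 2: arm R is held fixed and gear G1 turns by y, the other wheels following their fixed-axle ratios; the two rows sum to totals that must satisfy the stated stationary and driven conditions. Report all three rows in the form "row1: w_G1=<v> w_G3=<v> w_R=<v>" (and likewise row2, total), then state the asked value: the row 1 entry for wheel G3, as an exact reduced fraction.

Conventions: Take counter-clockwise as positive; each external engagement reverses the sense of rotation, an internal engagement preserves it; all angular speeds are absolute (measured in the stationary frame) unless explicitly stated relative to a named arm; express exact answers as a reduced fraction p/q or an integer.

class = planetary set [G3 = 15+2·16 = 47; Willis about the carrier]
row 1: whole set turns with the arm by x
row 2: sun turns y, ring = −(15/47)·y, arm 0
boundary: total ω_ring = x − (15/47)·y = 0 and total ω_arm = x = 1  ⇒  y = 47/15, x = 1
row 2 ring = −(15/47)·47/15 = -1
totals (row 1 + row 2): sun 1 + 47/15 = 62/15, ring 1 + (-1) = 0, arm 1 + 0 = 1
asked cell (row1, ring) = 1

row1: w_G1=1 w_G3=1 w_R=1
row2: w_G1=47/15 w_G3=-1 w_R=0
total: w_G1=62/15 w_G3=0 w_R=1
asked value: 1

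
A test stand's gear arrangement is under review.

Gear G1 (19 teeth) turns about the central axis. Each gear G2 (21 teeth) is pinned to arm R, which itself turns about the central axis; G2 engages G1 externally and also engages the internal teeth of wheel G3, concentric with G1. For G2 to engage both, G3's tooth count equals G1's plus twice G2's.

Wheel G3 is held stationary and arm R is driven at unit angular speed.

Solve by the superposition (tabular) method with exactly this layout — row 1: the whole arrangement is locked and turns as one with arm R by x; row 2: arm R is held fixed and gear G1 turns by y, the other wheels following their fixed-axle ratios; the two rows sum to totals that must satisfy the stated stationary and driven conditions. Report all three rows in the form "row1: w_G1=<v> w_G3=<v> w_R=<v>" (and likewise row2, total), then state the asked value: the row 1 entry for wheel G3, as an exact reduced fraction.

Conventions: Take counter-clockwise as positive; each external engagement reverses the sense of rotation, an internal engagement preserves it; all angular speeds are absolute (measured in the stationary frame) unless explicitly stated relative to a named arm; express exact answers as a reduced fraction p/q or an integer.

topology: planetary set — G1 19T / G2 21T / G3 61T, arm = carrier (Willis)
row 1 — lock + rotate with arm: ω_sun = ω_ring = ω_arm = x
row 2 — arm fixed, fixed-axis ratios: sun y, ring −(19/61)·y, arm 0
boundary: total ω_ring = x − (19/61)·y = 0 and total ω_arm = x = 1  ⇒  y = 61/19, x = 1
row 2 ring = −(19/61)·61/19 = -1
totals (row 1 + row 2): sun 1 + 61/19 = 80/19, ring 1 + (-1) = 0, arm 1 + 0 = 1
asked cell (row1, ring) = 1

row1: w_G1=1 w_G3=1 w_R=1
row2: w_G1=61/19 w_G3=-1 w_R=0
total: w_G1=80/19 w_G3=0 w_R=1
asked value: 1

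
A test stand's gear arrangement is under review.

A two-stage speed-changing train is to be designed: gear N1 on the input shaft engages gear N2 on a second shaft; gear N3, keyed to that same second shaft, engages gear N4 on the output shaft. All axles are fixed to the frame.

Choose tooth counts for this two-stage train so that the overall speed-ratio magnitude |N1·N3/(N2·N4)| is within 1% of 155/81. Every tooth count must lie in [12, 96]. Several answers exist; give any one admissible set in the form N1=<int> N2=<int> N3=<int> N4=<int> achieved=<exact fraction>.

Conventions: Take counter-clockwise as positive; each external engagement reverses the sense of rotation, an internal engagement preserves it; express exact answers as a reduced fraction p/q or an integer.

N1=20 N2=12 N3=31 N4=27 achieved=155/81

2-stage fixed-axis compound train for ratio 155/81
target = 155/81 in lowest terms: an exact hit needs N1·N3 = k·155 and N2·N4 = k·81 for one integer k, every count in [12, 96]; additionally prefer no 1:1 stage (N1 ≠ N2, N3 ≠ N4)
k = 1…3: no 1:1-free in-range split of k·155 and k·81 into factor pairs; take k = 4
k = 4: N1·N3 = 620 = 20·31, N2·N4 = 324 = 12·27
achieved = 20·31/(12·27) = 155/81; |achieved − target| = 0 ≤ 31/1620 ✓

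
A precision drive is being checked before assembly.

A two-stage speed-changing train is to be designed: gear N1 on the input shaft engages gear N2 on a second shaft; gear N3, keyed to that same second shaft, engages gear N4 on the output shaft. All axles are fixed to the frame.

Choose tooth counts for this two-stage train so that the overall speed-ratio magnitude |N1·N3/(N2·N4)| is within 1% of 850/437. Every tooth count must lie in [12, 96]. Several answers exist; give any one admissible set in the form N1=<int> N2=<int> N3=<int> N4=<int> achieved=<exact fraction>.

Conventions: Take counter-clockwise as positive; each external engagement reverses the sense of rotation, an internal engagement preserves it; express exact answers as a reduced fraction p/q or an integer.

N1=17 N2=19 N3=50 N4=23 achieved=850/437

class = fixed-axis compound train [2-stage, 850/437 wanted]
target = 850/437 in lowest terms: an exact hit needs N1·N3 = k·850 and N2·N4 = k·437 for one integer k, every count in [12, 96]; additionally prefer no 1:1 stage (N1 ≠ N2, N3 ≠ N4)
k = 1: N1·N3 = 850 = 17·50, N2·N4 = 437 = 19·23
achieved = 17·50/(19·23) = 850/437; |achieved − target| = 0 ≤ 17/874 ✓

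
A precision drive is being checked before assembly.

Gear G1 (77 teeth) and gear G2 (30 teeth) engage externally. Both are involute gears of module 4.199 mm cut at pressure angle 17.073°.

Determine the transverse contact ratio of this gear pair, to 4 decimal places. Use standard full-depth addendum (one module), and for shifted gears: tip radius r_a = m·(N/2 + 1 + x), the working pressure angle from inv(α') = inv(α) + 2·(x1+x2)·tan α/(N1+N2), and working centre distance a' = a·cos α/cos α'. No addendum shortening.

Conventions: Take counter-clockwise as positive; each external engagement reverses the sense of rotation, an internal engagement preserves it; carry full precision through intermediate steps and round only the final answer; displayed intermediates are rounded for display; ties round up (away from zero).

single-mesh involute tooth geometry (77T engaging 30T at module 4.199)
base radii: r_b1 = 154.537316, r_b2 = 60.209344
tip radii: r_a1 = 165.860500, r_a2 = 67.184000
no profile shift: α' = α, a' = a
action lengths: √(r_a1²−r_b1²) = 60.232247, √(r_a2²−r_b2²) = 29.808133
base pitch p_b = π·m·cos α = 12.610215
CR = (60.232247 + 29.808133 − 224.646500·sin 17.07300°)/12.610215 = 1.910074
contact ratio ≈ 1.9101

1.9101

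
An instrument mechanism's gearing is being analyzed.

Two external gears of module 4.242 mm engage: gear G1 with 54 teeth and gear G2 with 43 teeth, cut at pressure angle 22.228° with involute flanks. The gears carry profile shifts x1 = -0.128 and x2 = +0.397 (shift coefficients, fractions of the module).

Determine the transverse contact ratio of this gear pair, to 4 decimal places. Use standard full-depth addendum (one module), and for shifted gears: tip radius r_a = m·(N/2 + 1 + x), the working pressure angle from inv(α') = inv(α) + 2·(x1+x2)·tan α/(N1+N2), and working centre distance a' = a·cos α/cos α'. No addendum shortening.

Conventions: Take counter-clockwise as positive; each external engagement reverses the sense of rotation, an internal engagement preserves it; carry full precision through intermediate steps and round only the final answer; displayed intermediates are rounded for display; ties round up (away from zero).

single-mesh involute tooth geometry (54T engaging 43T at module 4.242)
base radii: r_b1 = 106.022500, r_b2 = 84.425324
tip radii: r_a1 = 118.233024, r_a2 = 97.129074
inv(α') = inv(22.228°) + 2·(-0.128+0.397)·tan α/(54+43) = 0.02297745  ⇒  α' = 22.97719°
a' = a·cos α / cos α' = 205.7370·cos 22.228°/cos 22.97719° = 206.860037
action lengths: √(r_a1²−r_b1²) = 52.328552, √(r_a2²−r_b2²) = 48.025218
base pitch p_b = π·m·cos α = 12.336278
CR = (52.328552 + 48.025218 − 206.860037·sin 22.97719°)/12.336278 = 1.589046
contact ratio ≈ 1.5890

1.5890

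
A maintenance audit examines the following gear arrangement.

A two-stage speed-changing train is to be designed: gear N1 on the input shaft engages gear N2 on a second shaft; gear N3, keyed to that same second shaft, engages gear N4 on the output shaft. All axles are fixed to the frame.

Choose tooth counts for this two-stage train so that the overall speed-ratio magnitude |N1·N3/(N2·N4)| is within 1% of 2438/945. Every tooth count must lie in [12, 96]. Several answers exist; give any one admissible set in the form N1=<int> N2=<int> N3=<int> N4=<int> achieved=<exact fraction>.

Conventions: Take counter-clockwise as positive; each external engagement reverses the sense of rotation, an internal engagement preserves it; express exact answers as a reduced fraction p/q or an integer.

class = fixed-axis compound train [2-stage, 2438/945 wanted]
target = 2438/945 in lowest terms: an exact hit needs N1·N3 = k·2438 and N2·N4 = k·945 for one integer k, every count in [12, 96]; additionally prefer no 1:1 stage (N1 ≠ N2, N3 ≠ N4)
k = 1: N1·N3 = 2438 = 46·53, N2·N4 = 945 = 15·63
achieved = 46·53/(15·63) = 2438/945; |achieved − target| = 0 ≤ 1219/47250 ✓

N1=46 N2=15 N3=53 N4=63 achieved=2438/945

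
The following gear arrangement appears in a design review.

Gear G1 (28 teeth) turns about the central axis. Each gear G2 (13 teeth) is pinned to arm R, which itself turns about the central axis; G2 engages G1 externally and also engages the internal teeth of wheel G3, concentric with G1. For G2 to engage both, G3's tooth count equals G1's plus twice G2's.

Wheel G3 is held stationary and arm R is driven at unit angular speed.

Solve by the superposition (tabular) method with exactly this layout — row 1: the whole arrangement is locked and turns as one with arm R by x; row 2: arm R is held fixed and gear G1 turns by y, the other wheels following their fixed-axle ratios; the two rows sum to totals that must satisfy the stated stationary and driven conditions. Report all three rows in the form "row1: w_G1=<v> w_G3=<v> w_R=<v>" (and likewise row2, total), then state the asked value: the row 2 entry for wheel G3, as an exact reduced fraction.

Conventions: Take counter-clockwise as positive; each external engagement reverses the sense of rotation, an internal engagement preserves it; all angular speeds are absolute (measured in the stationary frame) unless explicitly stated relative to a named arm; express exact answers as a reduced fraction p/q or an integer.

row1: w_G1=1 w_G3=1 w_R=1
row2: w_G1=27/14 w_G3=-1 w_R=0
total: w_G1=41/14 w_G3=0 w_R=1
asked value: -1

recognized (axles ride arm R): planetary set, 28/13/54 teeth
row 1 (train locked, turned with arm): all members turn x
row 2: sun turns y, ring = −(28/54)·y, arm 0
boundary: total ω_ring = x − (28/54)·y = 0 and total ω_arm = x = 1  ⇒  y = 27/14, x = 1
row 2 ring = −(28/54)·27/14 = -1
totals (row 1 + row 2): sun 1 + 27/14 = 41/14, ring 1 + (-1) = 0, arm 1 + 0 = 1
asked cell (row2, ring) = -1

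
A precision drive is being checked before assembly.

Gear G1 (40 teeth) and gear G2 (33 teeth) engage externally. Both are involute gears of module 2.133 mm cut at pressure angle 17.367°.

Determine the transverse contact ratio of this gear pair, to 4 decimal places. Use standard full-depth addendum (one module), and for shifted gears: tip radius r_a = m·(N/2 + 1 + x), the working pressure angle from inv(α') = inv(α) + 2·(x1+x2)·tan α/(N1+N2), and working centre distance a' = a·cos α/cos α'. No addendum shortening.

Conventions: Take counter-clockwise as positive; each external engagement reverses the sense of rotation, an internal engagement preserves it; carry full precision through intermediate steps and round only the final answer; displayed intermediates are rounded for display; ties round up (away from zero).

1.8317

single-mesh involute tooth geometry (40T engaging 33T at module 2.133)
base radii: r_b1 = 40.715233, r_b2 = 33.590067
tip radii: r_a1 = 44.793000, r_a2 = 37.327500
no profile shift: α' = α, a' = a
action lengths: √(r_a1²−r_b1²) = 18.673046, √(r_a2²−r_b2²) = 16.280345
base pitch p_b = π·m·cos α = 6.395534
CR = (18.673046 + 16.280345 − 77.854500·sin 17.36700°)/6.395534 = 1.831671
contact ratio ≈ 1.8317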